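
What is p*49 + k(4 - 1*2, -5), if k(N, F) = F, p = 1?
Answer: 44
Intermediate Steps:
p*49 + k(4 - 1*2, -5) = 1*49 - 5 = 49 - 5 = 44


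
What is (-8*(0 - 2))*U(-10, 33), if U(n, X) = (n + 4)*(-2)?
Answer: 192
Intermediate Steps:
U(n, X) = -8 - 2*n (U(n, X) = (4 + n)*(-2) = -8 - 2*n)
(-8*(0 - 2))*U(-10, 33) = (-8*(0 - 2))*(-8 - 2*(-10)) = (-8*(-2))*(-8 + 20) = -2*(-8)*12 = 16*12 = 192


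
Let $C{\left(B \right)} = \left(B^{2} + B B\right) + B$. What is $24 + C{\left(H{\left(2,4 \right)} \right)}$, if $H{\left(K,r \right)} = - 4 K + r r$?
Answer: $160$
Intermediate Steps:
$H{\left(K,r \right)} = r^{2} - 4 K$ ($H{\left(K,r \right)} = - 4 K + r^{2} = r^{2} - 4 K$)
$C{\left(B \right)} = B + 2 B^{2}$ ($C{\left(B \right)} = \left(B^{2} + B^{2}\right) + B = 2 B^{2} + B = B + 2 B^{2}$)
$24 + C{\left(H{\left(2,4 \right)} \right)} = 24 + \left(4^{2} - 8\right) \left(1 + 2 \left(4^{2} - 8\right)\right) = 24 + \left(16 - 8\right) \left(1 + 2 \left(16 - 8\right)\right) = 24 + 8 \left(1 + 2 \cdot 8\right) = 24 + 8 \left(1 + 16\right) = 24 + 8 \cdot 17 = 24 + 136 = 160$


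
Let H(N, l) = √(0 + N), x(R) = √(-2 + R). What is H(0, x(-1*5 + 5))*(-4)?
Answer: 0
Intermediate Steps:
H(N, l) = √N
H(0, x(-1*5 + 5))*(-4) = √0*(-4) = 0*(-4) = 0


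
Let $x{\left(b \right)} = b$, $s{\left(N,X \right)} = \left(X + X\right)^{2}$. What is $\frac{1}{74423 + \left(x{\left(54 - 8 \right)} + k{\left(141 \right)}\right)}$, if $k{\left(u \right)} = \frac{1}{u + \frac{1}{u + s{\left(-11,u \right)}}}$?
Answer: $\frac{11232766}{836492930919} \approx 1.3428 \cdot 10^{-5}$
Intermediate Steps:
$s{\left(N,X \right)} = 4 X^{2}$ ($s{\left(N,X \right)} = \left(2 X\right)^{2} = 4 X^{2}$)
$k{\left(u \right)} = \frac{1}{u + \frac{1}{u + 4 u^{2}}}$
$\frac{1}{74423 + \left(x{\left(54 - 8 \right)} + k{\left(141 \right)}\right)} = \frac{1}{74423 + \left(\left(54 - 8\right) + \frac{141 \left(1 + 4 \cdot 141\right)}{1 + 141^{2} + 4 \cdot 141^{3}}\right)} = \frac{1}{74423 + \left(\left(54 - 8\right) + \frac{141 \left(1 + 564\right)}{1 + 19881 + 4 \cdot 2803221}\right)} = \frac{1}{74423 + \left(46 + 141 \frac{1}{1 + 19881 + 11212884} \cdot 565\right)} = \frac{1}{74423 + \left(46 + 141 \cdot \frac{1}{11232766} \cdot 565\right)} = \frac{1}{74423 + \left(46 + \frac{79665}{11232766}\right)} = \frac{1}{74423 + \frac{516786901}{11232766}} = \frac{1}{\frac{836492930919}{11232766}} = \frac{11232766}{836492930919}$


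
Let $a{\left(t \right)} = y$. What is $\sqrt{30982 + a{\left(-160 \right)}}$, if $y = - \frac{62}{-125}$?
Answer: $\frac{2 \sqrt{4841015}}{25} \approx 176.02$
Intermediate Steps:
$y = \frac{62}{125}$ ($y = \left(-62\right) \left(- \frac{1}{125}\right) = \frac{62}{125} \approx 0.496$)
$a{\left(t \right)} = \frac{62}{125}$
$\sqrt{30982 + a{\left(-160 \right)}} = \sqrt{30982 + \frac{62}{125}} = \sqrt{\frac{3872812}{125}} = \frac{2 \sqrt{4841015}}{25}$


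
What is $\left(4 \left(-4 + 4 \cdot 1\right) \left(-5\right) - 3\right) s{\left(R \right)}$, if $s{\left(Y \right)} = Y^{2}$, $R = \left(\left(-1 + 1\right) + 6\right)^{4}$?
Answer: $-5038848$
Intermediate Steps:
$R = 1296$ ($R = \left(0 + 6\right)^{4} = 6^{4} = 1296$)
$\left(4 \left(-4 + 4 \cdot 1\right) \left(-5\right) - 3\right) s{\left(R \right)} = \left(4 \left(-4 + 4 \cdot 1\right) \left(-5\right) - 3\right) 1296^{2} = \left(4 \left(-4 + 4\right) \left(-5\right) - 3\right) 1679616 = \left(4 \cdot 0 \left(-5\right) - 3\right) 1679616 = \left(0 \left(-5\right) - 3\right) 1679616 = \left(0 - 3\right) 1679616 = \left(-3\right) 1679616 = -5038848$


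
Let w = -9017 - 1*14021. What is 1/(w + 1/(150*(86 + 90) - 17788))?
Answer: -8612/198403255 ≈ -4.3407e-5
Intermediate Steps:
w = -23038 (w = -9017 - 14021 = -23038)
1/(w + 1/(150*(86 + 90) - 17788)) = 1/(-23038 + 1/(150*(86 + 90) - 17788)) = 1/(-23038 + 1/(150*176 - 17788)) = 1/(-23038 + 1/(26400 - 17788)) = 1/(-23038 + 1/8612) = 1/(-198403255/8612) = -8612/198403255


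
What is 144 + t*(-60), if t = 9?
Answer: -396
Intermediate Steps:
144 + t*(-60) = 144 + 9*(-60) = 144 - 540 = -396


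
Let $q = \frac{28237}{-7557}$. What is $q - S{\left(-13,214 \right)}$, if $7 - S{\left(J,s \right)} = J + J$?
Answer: $- \frac{25238}{687} \approx -36.737$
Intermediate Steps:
$S{\left(J,s \right)} = 7 - 2 J$ ($S{\left(J,s \right)} = 7 - \left(J + J\right) = 7 - 2 J$)
$q = - \frac{2567}{687}$ ($q = 28237 \left(- \frac{1}{7557}\right) = - \frac{2567}{687} \approx -3.7365$)
$q - S{\left(-13,214 \right)} = - \frac{2567}{687} - \left(7 - -26\right) = - \frac{2567}{687} - \left(7 + 26\right) = - \frac{2567}{687} - 33 = - \frac{25238}{687}$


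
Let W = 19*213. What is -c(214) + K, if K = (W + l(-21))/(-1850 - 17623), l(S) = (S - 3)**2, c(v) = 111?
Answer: -722042/6491 ≈ -111.24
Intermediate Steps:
l(S) = (-3 + S)**2
W = 4047
K = -1541/6491 (K = (4047 + (-3 - 21)**2)/(-1850 - 17623) = (4047 + (-24)**2)/(-19473) = (4047 + 576)*(-1/19473) = 4623*(-1/19473) = -1541/6491 ≈ -0.23741)
-c(214) + K = -1*111 - 1541/6491 = -111 - 1541/6491 = -722042/6491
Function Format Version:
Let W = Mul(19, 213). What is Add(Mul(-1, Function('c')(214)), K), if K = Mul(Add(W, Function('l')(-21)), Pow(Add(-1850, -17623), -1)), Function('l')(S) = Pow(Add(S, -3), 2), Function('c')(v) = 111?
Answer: Rational(-722042, 6491) ≈ -111.24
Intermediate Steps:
Function('l')(S) = Pow(Add(-3, S), 2)
W = 4047
K = Rational(-1541, 6491) (K = Mul(Add(4047, Pow(Add(-3, -21), 2)), Pow(Add(-1850, -17623), -1)) = Mul(Add(4047, Pow(-24, 2)), Pow(-19473, -1)) = Mul(Add(4047, 576), Rational(-1, 19473)) = Mul(4623, Rational(-1, 19473)) = Rational(-1541, 6491) ≈ -0.23741)
Add(Mul(-1, Function('c')(214)), K) = Add(Mul(-1, 111), Rational(-1541, 6491)) = Add(-111, Rational(-1541, 6491)) = Rational(-722042, 6491)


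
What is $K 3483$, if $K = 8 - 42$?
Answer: $-118422$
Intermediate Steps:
$K = -34$ ($K = 8 - 42 = -34$)
$K 3483 = \left(-34\right) 3483 = -118422$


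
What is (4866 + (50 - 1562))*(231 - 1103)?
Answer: -2924688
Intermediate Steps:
(4866 + (50 - 1562))*(231 - 1103) = (4866 - 1512)*(-872) = 3354*(-872) = -2924688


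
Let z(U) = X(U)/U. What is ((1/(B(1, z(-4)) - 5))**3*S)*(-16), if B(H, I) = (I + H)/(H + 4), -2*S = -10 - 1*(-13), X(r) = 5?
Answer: -192000/1030301 ≈ -0.18635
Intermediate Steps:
z(U) = 5/U
S = -3/2 (S = -(-10 - 1*(-13))/2 = -(-10 + 13)/2 = -1/2*3 = -3/2 ≈ -1.5000)
B(H, I) = (H + I)/(4 + H)
((1/(B(1, z(-4)) - 5))**3*S)*(-16) = ((1/((1 + 5/(-4))/(4 + 1) - 5))**3*(-3/2))*(-16) = ((1/((1 + 5*(-1/4))/5 - 5))**3*(-3/2))*(-16) = ((1/((1 - 5/4)/5 - 5))**3*(-3/2))*(-16) = ((1/((1/5)*(-1/4) - 5))**3*(-3/2))*(-16) = ((1/(-1/20 - 5))**3*(-3/2))*(-16) = ((1/(-101/20))**3*(-3/2))*(-16) = ((-20/101)**3*(-3/2))*(-16) = -8000/1030301*(-3/2)*(-16) = (12000/1030301)*(-16) = -192000/1030301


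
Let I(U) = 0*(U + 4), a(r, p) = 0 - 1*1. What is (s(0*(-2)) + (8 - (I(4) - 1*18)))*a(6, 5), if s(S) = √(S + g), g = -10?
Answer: -26 - I*√10 ≈ -26.0 - 3.1623*I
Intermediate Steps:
a(r, p) = -1 (a(r, p) = 0 - 1 = -1)
I(U) = 0 (I(U) = 0*(4 + U) = 0)
s(S) = √(-10 + S) (s(S) = √(S - 10) = √(-10 + S))
(s(0*(-2)) + (8 - (I(4) - 1*18)))*a(6, 5) = (√(-10 + 0*(-2)) + (8 - (0 - 1*18)))*(-1) = (√(-10 + 0) + (8 - (0 - 18)))*(-1) = (√(-10) + (8 - 1*(-18)))*(-1) = (I*√10 + (8 + 18))*(-1) = (I*√10 + 26)*(-1) = (26 + I*√10)*(-1) = -26 - I*√10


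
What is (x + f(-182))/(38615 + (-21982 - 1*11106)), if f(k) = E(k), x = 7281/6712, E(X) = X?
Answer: -1214303/37097224 ≈ -0.032733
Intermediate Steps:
x = 7281/6712 (x = 7281*(1/6712) = 7281/6712 ≈ 1.0848)
f(k) = k
(x + f(-182))/(38615 + (-21982 - 1*11106)) = (7281/6712 - 182)/(38615 + (-21982 - 1*11106)) = -1214303/(6712*(38615 + (-21982 - 11106))) = -1214303/(6712*(38615 - 33088)) = -1214303/6712/5527 = -1214303/6712*1/5527 = -1214303/37097224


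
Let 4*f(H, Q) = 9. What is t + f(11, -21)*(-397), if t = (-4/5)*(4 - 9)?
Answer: -3557/4 ≈ -889.25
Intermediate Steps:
f(H, Q) = 9/4 (f(H, Q) = (¼)*9 = 9/4)
t = 4 (t = -4*⅕*(-5) = -⅘*(-5) = 4)
t + f(11, -21)*(-397) = 4 + (9/4)*(-397) = 4 - 3573/4 = -3557/4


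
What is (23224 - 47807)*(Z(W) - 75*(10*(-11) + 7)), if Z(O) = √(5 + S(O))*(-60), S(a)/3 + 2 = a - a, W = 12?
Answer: -189903675 + 1474980*I ≈ -1.899e+8 + 1.475e+6*I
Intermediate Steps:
S(a) = -6 (S(a) = -6 + 3*(a - a) = -6 + 3*0 = -6 + 0 = -6)
Z(O) = -60*I (Z(O) = √(5 - 6)*(-60) = √(-1)*(-60) = I*(-60) = -60*I)
(23224 - 47807)*(Z(W) - 75*(10*(-11) + 7)) = (23224 - 47807)*(-60*I - 75*(10*(-11) + 7)) = -24583*(-60*I - 75*(-110 + 7)) = -24583*(-60*I - 75*(-103)) = -24583*(-60*I + 7725) = -24583*(7725 - 60*I) = -189903675 + 1474980*I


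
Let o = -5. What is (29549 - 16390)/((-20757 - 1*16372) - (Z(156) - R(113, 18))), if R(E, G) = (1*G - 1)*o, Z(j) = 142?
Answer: -13159/37356 ≈ -0.35226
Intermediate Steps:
R(E, G) = 5 - 5*G (R(E, G) = (1*G - 1)*(-5) = (G - 1)*(-5) = (-1 + G)*(-5) = 5 - 5*G)
(29549 - 16390)/((-20757 - 1*16372) - (Z(156) - R(113, 18))) = (29549 - 16390)/((-20757 - 1*16372) - (142 - (5 - 5*18))) = 13159/((-20757 - 16372) - (142 - (5 - 90))) = 13159/(-37129 - (142 - 1*(-85))) = 13159/(-37129 - (142 + 85)) = 13159/(-37129 - 1*227) = 13159/(-37129 - 227) = 13159/(-37356) = 13159*(-1/37356) = -13159/37356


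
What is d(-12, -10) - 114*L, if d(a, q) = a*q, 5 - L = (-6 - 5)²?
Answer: 13344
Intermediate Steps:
L = -116 (L = 5 - (-6 - 5)² = 5 - 1*(-11)² = 5 - 1*121 = 5 - 121 = -116)
d(-12, -10) - 114*L = -12*(-10) - 114*(-116) = 120 + 13224 = 13344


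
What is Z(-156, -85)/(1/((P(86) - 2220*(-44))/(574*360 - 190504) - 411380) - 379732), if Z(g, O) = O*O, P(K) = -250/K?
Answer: -2062238903653125/108387280742840348 ≈ -0.019027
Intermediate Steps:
Z(g, O) = O**2
Z(-156, -85)/(1/((P(86) - 2220*(-44))/(574*360 - 190504) - 411380) - 379732) = (-85)**2/(1/((-250/86 - 2220*(-44))/(574*360 - 190504) - 411380) - 379732) = 7225/(1/((-250*1/86 + 97680)/(206640 - 190504) - 411380) - 379732) = 7225/(1/((-125/43 + 97680)/16136 - 411380) - 379732) = 7225/(1/((4200115/43)*(1/16136) - 411380) - 379732) = 7225/(1/(4200115/693848 - 411380) - 379732) = 7225/(1/(-285430990125/693848) - 379732) = 7225/(-693848/285430990125 - 379732) = 7225/(-108387280742840348/285430990125) = 7225*(-285430990125/108387280742840348) = -2062238903653125/108387280742840348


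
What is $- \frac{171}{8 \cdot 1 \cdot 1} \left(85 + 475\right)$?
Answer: $-11970$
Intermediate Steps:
$- \frac{171}{8 \cdot 1 \cdot 1} \left(85 + 475\right) = - \frac{171}{8 \cdot 1} \cdot 560 = - \frac{171}{8} \cdot 560 = \left(-171\right) \frac{1}{8} \cdot 560 = \left(- \frac{171}{8}\right) 560 = -11970$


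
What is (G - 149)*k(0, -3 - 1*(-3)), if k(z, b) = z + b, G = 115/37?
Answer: 0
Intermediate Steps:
G = 115/37 (G = 115*(1/37) = 115/37 ≈ 3.1081)
k(z, b) = b + z
(G - 149)*k(0, -3 - 1*(-3)) = (115/37 - 149)*((-3 - 1*(-3)) + 0) = -5398*((-3 + 3) + 0)/37 = -5398*(0 + 0)/37 = -5398/37*0 = 0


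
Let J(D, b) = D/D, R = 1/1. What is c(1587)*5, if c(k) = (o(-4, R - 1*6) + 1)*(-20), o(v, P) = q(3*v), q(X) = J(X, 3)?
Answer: -200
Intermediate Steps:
R = 1
J(D, b) = 1
q(X) = 1
o(v, P) = 1
c(k) = -40 (c(k) = (1 + 1)*(-20) = 2*(-20) = -40)
c(1587)*5 = -40*5 = -200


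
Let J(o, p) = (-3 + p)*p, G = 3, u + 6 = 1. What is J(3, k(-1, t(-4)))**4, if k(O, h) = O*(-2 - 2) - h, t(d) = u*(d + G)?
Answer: 256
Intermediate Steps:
u = -5 (u = -6 + 1 = -5)
t(d) = -15 - 5*d (t(d) = -5*(d + 3) = -5*(3 + d) = -15 - 5*d)
k(O, h) = -h - 4*O (k(O, h) = O*(-4) - h = -4*O - h = -h - 4*O)
J(o, p) = p*(-3 + p)
J(3, k(-1, t(-4)))**4 = ((-(-15 - 5*(-4)) - 4*(-1))*(-3 + (-(-15 - 5*(-4)) - 4*(-1))))**4 = ((-(-15 + 20) + 4)*(-3 + (-(-15 + 20) + 4)))**4 = ((-1*5 + 4)*(-3 + (-1*5 + 4)))**4 = ((-5 + 4)*(-3 + (-5 + 4)))**4 = (-(-3 - 1))**4 = (-1*(-4))**4 = 4**4 = 256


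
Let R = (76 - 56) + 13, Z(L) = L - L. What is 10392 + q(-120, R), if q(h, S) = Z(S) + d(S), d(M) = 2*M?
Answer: 10458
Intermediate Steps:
Z(L) = 0
R = 33 (R = 20 + 13 = 33)
q(h, S) = 2*S (q(h, S) = 0 + 2*S = 2*S)
10392 + q(-120, R) = 10392 + 2*33 = 10392 + 66 = 10458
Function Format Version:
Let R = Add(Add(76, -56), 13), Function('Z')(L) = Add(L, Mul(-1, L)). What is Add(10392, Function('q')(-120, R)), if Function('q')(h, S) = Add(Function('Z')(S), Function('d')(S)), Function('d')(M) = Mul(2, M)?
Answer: 10458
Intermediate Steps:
Function('Z')(L) = 0
R = 33 (R = Add(20, 13) = 33)
Function('q')(h, S) = Mul(2, S) (Function('q')(h, S) = Add(0, Mul(2, S)) = Mul(2, S))
Add(10392, Function('q')(-120, R)) = Add(10392, Mul(2, 33)) = Add(10392, 66) = 10458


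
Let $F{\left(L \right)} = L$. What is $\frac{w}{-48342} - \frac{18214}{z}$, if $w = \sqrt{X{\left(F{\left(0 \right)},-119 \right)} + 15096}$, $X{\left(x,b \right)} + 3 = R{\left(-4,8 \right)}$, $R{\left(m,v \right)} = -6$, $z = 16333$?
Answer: $- \frac{18214}{16333} - \frac{\sqrt{15087}}{48342} \approx -1.1177$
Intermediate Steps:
$X{\left(x,b \right)} = -9$ ($X{\left(x,b \right)} = -3 - 6 = -9$)
$w = \sqrt{15087}$ ($w = \sqrt{-9 + 15096} = \sqrt{15087} \approx 122.83$)
$\frac{w}{-48342} - \frac{18214}{z} = \frac{\sqrt{15087}}{-48342} - \frac{18214}{16333} = \sqrt{15087} \left(- \frac{1}{48342}\right) - \frac{18214}{16333} = - \frac{\sqrt{15087}}{48342} - \frac{18214}{16333} = - \frac{18214}{16333} - \frac{\sqrt{15087}}{48342}$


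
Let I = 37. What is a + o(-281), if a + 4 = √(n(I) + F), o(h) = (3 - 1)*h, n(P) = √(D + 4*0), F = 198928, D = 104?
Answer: -566 + √(198928 + 2*√26) ≈ -119.98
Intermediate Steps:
n(P) = 2*√26 (n(P) = √(104 + 4*0) = √(104 + 0) = √104 = 2*√26)
o(h) = 2*h
a = -4 + √(198928 + 2*√26) (a = -4 + √(2*√26 + 198928) = -4 + √(198928 + 2*√26) ≈ 442.02)
a + o(-281) = (-4 + √(198928 + 2*√26)) + 2*(-281) = (-4 + √(198928 + 2*√26)) - 562 = -566 + √(198928 + 2*√26)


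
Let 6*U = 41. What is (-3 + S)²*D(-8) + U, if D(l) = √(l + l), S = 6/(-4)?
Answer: 41/6 + 81*I ≈ 6.8333 + 81.0*I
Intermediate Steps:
U = 41/6 (U = (⅙)*41 = 41/6 ≈ 6.8333)
S = -3/2 (S = 6*(-¼) = -3/2 ≈ -1.5000)
D(l) = √2*√l (D(l) = √(2*l) = √2*√l)
(-3 + S)²*D(-8) + U = (-3 - 3/2)²*(√2*√(-8)) + 41/6 = (-9/2)²*(√2*(2*I*√2)) + 41/6 = 81*(4*I)/4 + 41/6 = 81*I + 41/6 = 41/6 + 81*I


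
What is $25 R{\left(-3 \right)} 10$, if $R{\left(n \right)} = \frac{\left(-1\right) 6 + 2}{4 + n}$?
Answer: $-1000$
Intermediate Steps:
$R{\left(n \right)} = - \frac{4}{4 + n}$ ($R{\left(n \right)} = \frac{-6 + 2}{4 + n} = - \frac{4}{4 + n}$)
$25 R{\left(-3 \right)} 10 = 25 \left(- \frac{4}{4 - 3}\right) 10 = 25 \left(- \frac{4}{1}\right) 10 = 25 \left(\left(-4\right) 1\right) 10 = 25 \left(-4\right) 10 = \left(-100\right) 10 = -1000$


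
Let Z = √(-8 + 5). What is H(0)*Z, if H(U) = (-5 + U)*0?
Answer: 0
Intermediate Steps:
H(U) = 0
Z = I*√3 (Z = √(-3) = I*√3 ≈ 1.732*I)
H(0)*Z = 0*(I*√3) = 0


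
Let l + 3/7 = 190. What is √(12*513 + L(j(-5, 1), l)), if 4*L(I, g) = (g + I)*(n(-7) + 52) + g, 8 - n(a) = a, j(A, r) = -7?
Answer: √1815247/14 ≈ 96.236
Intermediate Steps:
l = 1327/7 (l = -3/7 + 190 = 1327/7 ≈ 189.57)
n(a) = 8 - a
L(I, g) = 17*g + 67*I/4 (L(I, g) = ((g + I)*((8 - 1*(-7)) + 52) + g)/4 = ((I + g)*((8 + 7) + 52) + g)/4 = ((I + g)*(15 + 52) + g)/4 = ((I + g)*67 + g)/4 = ((67*I + 67*g) + g)/4 = (67*I + 68*g)/4 = 17*g + 67*I/4)
√(12*513 + L(j(-5, 1), l)) = √(12*513 + (17*(1327/7) + (67/4)*(-7))) = √(6156 + (22559/7 - 469/4)) = √(6156 + 86953/28) = √(259321/28) = √1815247/14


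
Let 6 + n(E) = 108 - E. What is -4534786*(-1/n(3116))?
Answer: -2267393/1507 ≈ -1504.6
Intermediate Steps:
n(E) = 102 - E (n(E) = -6 + (108 - E) = 102 - E)
-4534786*(-1/n(3116)) = -4534786*(-1/(102 - 1*3116)) = -4534786*(-1/(102 - 3116)) = -4534786/((-1*(-3014))) = -4534786/3014 = -4534786*1/3014 = -2267393/1507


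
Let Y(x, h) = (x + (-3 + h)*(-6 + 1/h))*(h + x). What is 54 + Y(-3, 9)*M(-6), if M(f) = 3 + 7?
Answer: -2246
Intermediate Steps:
Y(x, h) = (h + x)*(x + (-6 + 1/h)*(-3 + h)) (Y(x, h) = (x + (-6 + 1/h)*(-3 + h))*(h + x) = (h + x)*(x + (-6 + 1/h)*(-3 + h)))
M(f) = 10
54 + Y(-3, 9)*M(-6) = 54 + (-3 + (-3)**2 - 6*9**2 + 19*9 + 19*(-3) - 5*9*(-3) - 3*(-3)/9)*10 = 54 + (-3 + 9 - 6*81 + 171 - 57 + 135 - 3*(-3)*1/9)*10 = 54 + (-3 + 9 - 486 + 171 - 57 + 135 + 1)*10 = 54 - 230*10 = 54 - 2300 = -2246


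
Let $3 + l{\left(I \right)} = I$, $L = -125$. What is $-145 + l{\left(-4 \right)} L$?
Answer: $730$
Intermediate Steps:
$l{\left(I \right)} = -3 + I$
$-145 + l{\left(-4 \right)} L = -145 + \left(-3 - 4\right) \left(-125\right) = -145 - -875 = -145 + 875 = 730$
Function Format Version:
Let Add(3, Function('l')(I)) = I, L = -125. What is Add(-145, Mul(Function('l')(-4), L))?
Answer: 730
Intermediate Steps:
Function('l')(I) = Add(-3, I)
Add(-145, Mul(Function('l')(-4), L)) = Add(-145, Mul(Add(-3, -4), -125)) = Add(-145, Mul(-7, -125)) = Add(-145, 875) = 730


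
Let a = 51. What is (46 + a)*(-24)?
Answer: -2328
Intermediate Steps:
(46 + a)*(-24) = (46 + 51)*(-24) = 97*(-24) = -2328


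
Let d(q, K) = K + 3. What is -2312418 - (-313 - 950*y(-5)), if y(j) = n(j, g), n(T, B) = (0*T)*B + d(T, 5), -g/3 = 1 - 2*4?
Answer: -2304505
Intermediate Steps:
g = 21 (g = -3*(1 - 2*4) = -3*(1 - 8) = -3*(-7) = 21)
d(q, K) = 3 + K
n(T, B) = 8 (n(T, B) = (0*T)*B + (3 + 5) = 0*B + 8 = 0 + 8 = 8)
y(j) = 8
-2312418 - (-313 - 950*y(-5)) = -2312418 - (-313 - 950*8) = -2312418 - (-313 - 7600) = -2312418 - 1*(-7913) = -2312418 + 7913 = -2304505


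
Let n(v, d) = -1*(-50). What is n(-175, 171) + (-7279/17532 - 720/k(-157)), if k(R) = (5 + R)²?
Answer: 156813823/3164526 ≈ 49.554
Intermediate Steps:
n(v, d) = 50
n(-175, 171) + (-7279/17532 - 720/k(-157)) = 50 + (-7279/17532 - 720/(5 - 157)²) = 50 + (-7279*1/17532 - 720/((-152)²)) = 50 + (-7279/17532 - 720/23104) = 50 + (-7279/17532 - 720*1/23104) = 50 + (-7279/17532 - 45/1444) = 50 - 1412477/3164526 = 156813823/3164526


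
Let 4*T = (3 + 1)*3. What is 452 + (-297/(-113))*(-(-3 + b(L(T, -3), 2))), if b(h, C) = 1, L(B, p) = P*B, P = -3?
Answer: 51670/113 ≈ 457.26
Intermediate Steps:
T = 3 (T = ((3 + 1)*3)/4 = (4*3)/4 = (¼)*12 = 3)
L(B, p) = -3*B
452 + (-297/(-113))*(-(-3 + b(L(T, -3), 2))) = 452 + (-297/(-113))*(-(-3 + 1)) = 452 + (-297*(-1/113))*(-1*(-2)) = 452 + (297/113)*2 = 452 + 594/113 = 51670/113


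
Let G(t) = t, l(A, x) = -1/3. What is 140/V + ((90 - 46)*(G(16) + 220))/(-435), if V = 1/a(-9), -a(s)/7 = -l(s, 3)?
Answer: -50828/145 ≈ -350.54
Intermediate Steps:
l(A, x) = -⅓ (l(A, x) = -1*⅓ = -⅓)
a(s) = -7/3 (a(s) = -(-7)*(-1)/3 = -7*⅓ = -7/3)
V = -3/7 (V = 1/(-7/3) = -3/7 ≈ -0.42857)
140/V + ((90 - 46)*(G(16) + 220))/(-435) = 140/(-3/7) + ((90 - 46)*(16 + 220))/(-435) = 140*(-7/3) + (44*236)*(-1/435) = -980/3 + 10384*(-1/435) = -980/3 - 10384/435 = -50828/145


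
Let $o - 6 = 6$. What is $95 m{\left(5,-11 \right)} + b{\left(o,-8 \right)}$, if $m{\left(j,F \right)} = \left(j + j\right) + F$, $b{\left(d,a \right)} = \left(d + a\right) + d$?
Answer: $-79$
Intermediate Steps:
$o = 12$ ($o = 6 + 6 = 12$)
$b{\left(d,a \right)} = a + 2 d$ ($b{\left(d,a \right)} = \left(a + d\right) + d = a + 2 d$)
$m{\left(j,F \right)} = F + 2 j$ ($m{\left(j,F \right)} = 2 j + F = F + 2 j$)
$95 m{\left(5,-11 \right)} + b{\left(o,-8 \right)} = 95 \left(-11 + 2 \cdot 5\right) + \left(-8 + 2 \cdot 12\right) = 95 \left(-11 + 10\right) + \left(-8 + 24\right) = 95 \left(-1\right) + 16 = -95 + 16 = -79$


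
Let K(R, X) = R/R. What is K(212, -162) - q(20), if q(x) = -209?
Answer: 210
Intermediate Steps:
K(R, X) = 1
K(212, -162) - q(20) = 1 - 1*(-209) = 1 + 209 = 210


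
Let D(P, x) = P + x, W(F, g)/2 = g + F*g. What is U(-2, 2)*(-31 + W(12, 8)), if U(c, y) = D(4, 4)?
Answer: 1416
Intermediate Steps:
W(F, g) = 2*g + 2*F*g (W(F, g) = 2*(g + F*g) = 2*g + 2*F*g)
U(c, y) = 8 (U(c, y) = 4 + 4 = 8)
U(-2, 2)*(-31 + W(12, 8)) = 8*(-31 + 2*8*(1 + 12)) = 8*(-31 + 2*8*13) = 8*(-31 + 208) = 8*177 = 1416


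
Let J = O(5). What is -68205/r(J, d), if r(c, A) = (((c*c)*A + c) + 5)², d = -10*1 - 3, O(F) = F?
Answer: -4547/6615 ≈ -0.68738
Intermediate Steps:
J = 5
d = -13 (d = -10 - 3 = -13)
r(c, A) = (5 + c + A*c²)² (r(c, A) = ((c²*A + c) + 5)² = ((A*c² + c) + 5)² = ((c + A*c²) + 5)² = (5 + c + A*c²)²)
-68205/r(J, d) = -68205/(5 + 5 - 13*5²)² = -68205/(5 + 5 - 13*25)² = -68205/(5 + 5 - 325)² = -68205/((-315)²) = -68205/99225 = -68205*1/99225 = -4547/6615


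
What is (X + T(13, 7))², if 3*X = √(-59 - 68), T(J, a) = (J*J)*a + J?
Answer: (3588 + I*√127)²/9 ≈ 1.4304e+6 + 8985.5*I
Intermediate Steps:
T(J, a) = J + a*J² (T(J, a) = J²*a + J = a*J² + J = J + a*J²)
X = I*√127/3 (X = √(-59 - 68)/3 = √(-127)/3 = (I*√127)/3 = I*√127/3 ≈ 3.7565*I)
(X + T(13, 7))² = (I*√127/3 + 13*(1 + 13*7))² = (I*√127/3 + 13*(1 + 91))² = (I*√127/3 + 13*92)² = (I*√127/3 + 1196)² = (1196 + I*√127/3)²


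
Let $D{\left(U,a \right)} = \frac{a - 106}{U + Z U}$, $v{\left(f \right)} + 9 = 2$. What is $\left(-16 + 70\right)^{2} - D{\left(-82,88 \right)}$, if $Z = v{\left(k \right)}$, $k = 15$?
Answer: $\frac{239115}{82} \approx 2916.0$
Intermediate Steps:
$v{\left(f \right)} = -7$ ($v{\left(f \right)} = -9 + 2 = -7$)
$Z = -7$
$D{\left(U,a \right)} = - \frac{-106 + a}{6 U}$ ($D{\left(U,a \right)} = \frac{a - 106}{U - 7 U} = \frac{-106 + a}{\left(-6\right) U} = \left(-106 + a\right) \left(- \frac{1}{6 U}\right) = - \frac{-106 + a}{6 U}$)
$\left(-16 + 70\right)^{2} - D{\left(-82,88 \right)} = \left(-16 + 70\right)^{2} - \frac{106 - 88}{6 \left(-82\right)} = 54^{2} - \frac{1}{6} \left(- \frac{1}{82}\right) \left(106 - 88\right) = 2916 - \frac{1}{6} \left(- \frac{1}{82}\right) 18 = 2916 - - \frac{3}{82} = 2916 + \frac{3}{82} = \frac{239115}{82}$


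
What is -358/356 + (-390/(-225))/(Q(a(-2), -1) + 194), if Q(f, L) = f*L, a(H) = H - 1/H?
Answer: -1040579/1043970 ≈ -0.99675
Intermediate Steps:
Q(f, L) = L*f
-358/356 + (-390/(-225))/(Q(a(-2), -1) + 194) = -358/356 + (-390/(-225))/(-(-2 - 1/(-2)) + 194) = -358*1/356 + (-390*(-1/225))/(-(-2 - 1*(-½)) + 194) = -179/178 + 26/(15*(-(-2 + ½) + 194)) = -179/178 + 26/(15*(-1*(-3/2) + 194)) = -179/178 + 26/(15*(3/2 + 194)) = -179/178 + 26/(15*(391/2)) = -179/178 + (26/15)*(2/391) = -179/178 + 52/5865 = -1040579/1043970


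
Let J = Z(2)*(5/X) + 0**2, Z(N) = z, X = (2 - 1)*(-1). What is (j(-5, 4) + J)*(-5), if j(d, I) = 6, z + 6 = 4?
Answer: -80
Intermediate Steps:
z = -2 (z = -6 + 4 = -2)
X = -1 (X = 1*(-1) = -1)
Z(N) = -2
J = 10 (J = -10/(-1) + 0**2 = -10*(-1) + 0 = -2*(-5) + 0 = 10 + 0 = 10)
(j(-5, 4) + J)*(-5) = (6 + 10)*(-5) = 16*(-5) = -80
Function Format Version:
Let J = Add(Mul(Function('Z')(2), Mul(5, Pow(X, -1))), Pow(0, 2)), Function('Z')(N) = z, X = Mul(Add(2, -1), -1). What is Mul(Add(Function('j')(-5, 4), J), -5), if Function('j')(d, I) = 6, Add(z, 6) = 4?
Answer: -80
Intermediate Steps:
z = -2 (z = Add(-6, 4) = -2)
X = -1 (X = Mul(1, -1) = -1)
Function('Z')(N) = -2
J = 10 (J = Add(Mul(-2, Mul(5, Pow(-1, -1))), Pow(0, 2)) = Add(Mul(-2, Mul(5, -1)), 0) = Add(Mul(-2, -5), 0) = Add(10, 0) = 10)
Mul(Add(Function('j')(-5, 4), J), -5) = Mul(Add(6, 10), -5) = Mul(16, -5) = -80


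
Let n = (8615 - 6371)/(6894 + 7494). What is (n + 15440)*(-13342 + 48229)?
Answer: 58714018599/109 ≈ 5.3866e+8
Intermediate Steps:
n = 17/109 (n = 2244/14388 = 2244*(1/14388) = 17/109 ≈ 0.15596)
(n + 15440)*(-13342 + 48229) = (17/109 + 15440)*(-13342 + 48229) = (1682977/109)*34887 = 58714018599/109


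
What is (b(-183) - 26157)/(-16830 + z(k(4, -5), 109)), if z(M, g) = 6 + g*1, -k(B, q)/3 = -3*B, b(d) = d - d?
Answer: 26157/16715 ≈ 1.5649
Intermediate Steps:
b(d) = 0
k(B, q) = 9*B (k(B, q) = -(-9)*B = 9*B)
z(M, g) = 6 + g
(b(-183) - 26157)/(-16830 + z(k(4, -5), 109)) = (0 - 26157)/(-16830 + (6 + 109)) = -26157/(-16830 + 115) = -26157/(-16715) = -26157*(-1/16715) = 26157/16715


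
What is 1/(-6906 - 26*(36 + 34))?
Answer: -1/8726 ≈ -0.00011460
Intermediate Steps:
1/(-6906 - 26*(36 + 34)) = 1/(-6906 - 26*70) = 1/(-6906 - 1820) = 1/(-8726) = -1/8726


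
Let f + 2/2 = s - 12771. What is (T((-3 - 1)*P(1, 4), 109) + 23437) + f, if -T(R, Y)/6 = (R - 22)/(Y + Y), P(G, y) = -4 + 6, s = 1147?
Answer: 1287598/109 ≈ 11813.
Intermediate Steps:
P(G, y) = 2
T(R, Y) = -3*(-22 + R)/Y (T(R, Y) = -6*(R - 22)/(Y + Y) = -6*(-22 + R)/(2*Y) = -6*(-22 + R)*1/(2*Y) = -3*(-22 + R)/Y)
f = -11625 (f = -1 + (1147 - 12771) = -1 - 11624 = -11625)
(T((-3 - 1)*P(1, 4), 109) + 23437) + f = (3*(22 - (-3 - 1)*2)/109 + 23437) - 11625 = (3*(1/109)*(22 - (-4)*2) + 23437) - 11625 = (3*(1/109)*(22 - 1*(-8)) + 23437) - 11625 = (3*(1/109)*(22 + 8) + 23437) - 11625 = (3*(1/109)*30 + 23437) - 11625 = (90/109 + 23437) - 11625 = 2554723/109 - 11625 = 1287598/109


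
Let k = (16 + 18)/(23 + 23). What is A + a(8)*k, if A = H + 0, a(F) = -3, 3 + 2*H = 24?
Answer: 381/46 ≈ 8.2826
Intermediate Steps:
H = 21/2 (H = -3/2 + (½)*24 = -3/2 + 12 = 21/2 ≈ 10.500)
k = 17/23 (k = 34/46 = 34*(1/46) = 17/23 ≈ 0.73913)
A = 21/2 (A = 21/2 + 0 = 21/2 ≈ 10.500)
A + a(8)*k = 21/2 - 3*17/23 = 21/2 - 51/23 = 381/46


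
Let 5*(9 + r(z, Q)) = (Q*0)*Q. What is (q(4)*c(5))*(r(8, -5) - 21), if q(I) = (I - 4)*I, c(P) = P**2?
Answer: 0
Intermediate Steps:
q(I) = I*(-4 + I) (q(I) = (-4 + I)*I = I*(-4 + I))
r(z, Q) = -9 (r(z, Q) = -9 + ((Q*0)*Q)/5 = -9 + (0*Q)/5 = -9 + (1/5)*0 = -9 + 0 = -9)
(q(4)*c(5))*(r(8, -5) - 21) = ((4*(-4 + 4))*5**2)*(-9 - 21) = ((4*0)*25)*(-30) = (0*25)*(-30) = 0*(-30) = 0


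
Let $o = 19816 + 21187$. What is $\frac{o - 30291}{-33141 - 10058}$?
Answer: $- \frac{824}{3323} \approx -0.24797$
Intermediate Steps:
$o = 41003$
$\frac{o - 30291}{-33141 - 10058} = \frac{41003 - 30291}{-33141 - 10058} = \frac{10712}{-43199} = 10712 \left(- \frac{1}{43199}\right) = - \frac{824}{3323}$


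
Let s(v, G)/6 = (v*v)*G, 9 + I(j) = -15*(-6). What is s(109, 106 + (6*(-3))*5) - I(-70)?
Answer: 1140495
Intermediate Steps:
I(j) = 81 (I(j) = -9 - 15*(-6) = -9 + 90 = 81)
s(v, G) = 6*G*v² (s(v, G) = 6*((v*v)*G) = 6*(v²*G) = 6*(G*v²) = 6*G*v²)
s(109, 106 + (6*(-3))*5) - I(-70) = 6*(106 + (6*(-3))*5)*109² - 1*81 = 6*(106 - 18*5)*11881 - 81 = 6*(106 - 90)*11881 - 81 = 6*16*11881 - 81 = 1140576 - 81 = 1140495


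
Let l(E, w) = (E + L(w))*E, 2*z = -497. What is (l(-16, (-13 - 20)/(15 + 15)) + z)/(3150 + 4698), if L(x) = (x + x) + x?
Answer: 67/8720 ≈ 0.0076835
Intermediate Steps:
L(x) = 3*x (L(x) = 2*x + x = 3*x)
z = -497/2 (z = (½)*(-497) = -497/2 ≈ -248.50)
l(E, w) = E*(E + 3*w) (l(E, w) = (E + 3*w)*E = E*(E + 3*w))
(l(-16, (-13 - 20)/(15 + 15)) + z)/(3150 + 4698) = (-16*(-16 + 3*((-13 - 20)/(15 + 15))) - 497/2)/(3150 + 4698) = (-16*(-16 + 3*(-33/30)) - 497/2)/7848 = (-16*(-16 + 3*(-33*1/30)) - 497/2)*(1/7848) = (-16*(-16 + 3*(-11/10)) - 497/2)*(1/7848) = (-16*(-16 - 33/10) - 497/2)*(1/7848) = (-16*(-193/10) - 497/2)*(1/7848) = (1544/5 - 497/2)*(1/7848) = (603/10)*(1/7848) = 67/8720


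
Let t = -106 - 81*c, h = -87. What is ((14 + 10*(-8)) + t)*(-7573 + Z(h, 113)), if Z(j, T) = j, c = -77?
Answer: -46457900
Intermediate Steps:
t = 6131 (t = -106 - 81*(-77) = -106 + 6237 = 6131)
((14 + 10*(-8)) + t)*(-7573 + Z(h, 113)) = ((14 + 10*(-8)) + 6131)*(-7573 - 87) = ((14 - 80) + 6131)*(-7660) = (-66 + 6131)*(-7660) = 6065*(-7660) = -46457900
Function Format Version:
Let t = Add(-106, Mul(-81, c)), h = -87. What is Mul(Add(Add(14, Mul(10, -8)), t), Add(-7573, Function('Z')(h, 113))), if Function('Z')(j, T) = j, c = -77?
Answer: -46457900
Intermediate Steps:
t = 6131 (t = Add(-106, Mul(-81, -77)) = Add(-106, 6237) = 6131)
Mul(Add(Add(14, Mul(10, -8)), t), Add(-7573, Function('Z')(h, 113))) = Mul(Add(Add(14, Mul(10, -8)), 6131), Add(-7573, -87)) = Mul(Add(Add(14, -80), 6131), -7660) = Mul(Add(-66, 6131), -7660) = Mul(6065, -7660) = -46457900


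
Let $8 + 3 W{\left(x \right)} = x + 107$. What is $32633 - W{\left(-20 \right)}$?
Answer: $\frac{97820}{3} \approx 32607.0$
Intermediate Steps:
$W{\left(x \right)} = 33 + \frac{x}{3}$ ($W{\left(x \right)} = - \frac{8}{3} + \frac{x + 107}{3} = - \frac{8}{3} + \frac{107 + x}{3} = - \frac{8}{3} + \left(\frac{107}{3} + \frac{x}{3}\right) = 33 + \frac{x}{3}$)
$32633 - W{\left(-20 \right)} = 32633 - \left(33 + \frac{1}{3} \left(-20\right)\right) = 32633 - \left(33 - \frac{20}{3}\right) = 32633 - \frac{79}{3} = \frac{97820}{3}$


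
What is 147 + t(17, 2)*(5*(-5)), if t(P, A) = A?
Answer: 97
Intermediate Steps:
147 + t(17, 2)*(5*(-5)) = 147 + 2*(5*(-5)) = 147 + 2*(-25) = 147 - 50 = 97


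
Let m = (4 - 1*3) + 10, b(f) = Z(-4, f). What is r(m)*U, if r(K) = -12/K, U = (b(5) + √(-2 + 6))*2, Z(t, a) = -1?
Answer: -24/11 ≈ -2.1818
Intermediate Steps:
b(f) = -1
U = 2 (U = (-1 + √(-2 + 6))*2 = (-1 + √4)*2 = (-1 + 2)*2 = 1*2 = 2)
m = 11 (m = (4 - 3) + 10 = 1 + 10 = 11)
r(m)*U = -12/11*2 = -24/11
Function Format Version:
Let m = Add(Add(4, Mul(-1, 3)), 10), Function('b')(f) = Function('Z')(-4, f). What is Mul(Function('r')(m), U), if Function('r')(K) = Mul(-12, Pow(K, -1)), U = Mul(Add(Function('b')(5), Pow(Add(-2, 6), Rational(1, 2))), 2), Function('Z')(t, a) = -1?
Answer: Rational(-24, 11) ≈ -2.1818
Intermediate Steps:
Function('b')(f) = -1
U = 2 (U = Mul(Add(-1, Pow(Add(-2, 6), Rational(1, 2))), 2) = Mul(Add(-1, Pow(4, Rational(1, 2))), 2) = Mul(Add(-1, 2), 2) = Mul(1, 2) = 2)
m = 11 (m = Add(Add(4, -3), 10) = Add(1, 10) = 11)
Mul(Function('r')(m), U) = Mul(Mul(-12, Pow(11, -1)), 2) = Mul(Mul(-12, Rational(1, 11)), 2) = Mul(Rational(-12, 11), 2) = Rational(-24, 11)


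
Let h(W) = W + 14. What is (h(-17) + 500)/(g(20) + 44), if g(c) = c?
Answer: 497/64 ≈ 7.7656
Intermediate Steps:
h(W) = 14 + W
(h(-17) + 500)/(g(20) + 44) = ((14 - 17) + 500)/(20 + 44) = (-3 + 500)/64 = 497*(1/64) = 497/64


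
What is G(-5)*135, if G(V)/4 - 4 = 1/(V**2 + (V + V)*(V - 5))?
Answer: 54108/25 ≈ 2164.3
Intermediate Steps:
G(V) = 16 + 4/(V**2 + 2*V*(-5 + V)) (G(V) = 16 + 4/(V**2 + (V + V)*(V - 5)) = 16 + 4/(V**2 + (2*V)*(-5 + V)) = 16 + 4/(V**2 + 2*V*(-5 + V)))
G(-5)*135 = (4*(1 - 40*(-5) + 12*(-5)**2)/(-5*(-10 + 3*(-5))))*135 = (4*(-1/5)*(1 + 200 + 12*25)/(-10 - 15))*135 = (4*(-1/5)*(1 + 200 + 300)/(-25))*135 = (4*(-1/5)*(-1/25)*501)*135 = (2004/125)*135 = 54108/25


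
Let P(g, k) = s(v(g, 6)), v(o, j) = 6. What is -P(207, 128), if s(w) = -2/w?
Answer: ⅓ ≈ 0.33333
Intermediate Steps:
P(g, k) = -⅓ (P(g, k) = -2/6 = -2*⅙ = -⅓)
-P(207, 128) = -1*(-⅓) = ⅓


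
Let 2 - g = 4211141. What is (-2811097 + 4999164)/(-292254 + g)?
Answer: -2188067/4503393 ≈ -0.48587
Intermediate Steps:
g = -4211139 (g = 2 - 1*4211141 = 2 - 4211141 = -4211139)
(-2811097 + 4999164)/(-292254 + g) = (-2811097 + 4999164)/(-292254 - 4211139) = 2188067/(-4503393) = 2188067*(-1/4503393) = -2188067/4503393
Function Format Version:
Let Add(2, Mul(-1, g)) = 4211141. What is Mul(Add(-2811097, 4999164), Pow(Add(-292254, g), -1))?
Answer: Rational(-2188067, 4503393) ≈ -0.48587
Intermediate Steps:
g = -4211139 (g = Add(2, Mul(-1, 4211141)) = Add(2, -4211141) = -4211139)
Mul(Add(-2811097, 4999164), Pow(Add(-292254, g), -1)) = Mul(Add(-2811097, 4999164), Pow(Add(-292254, -4211139), -1)) = Mul(2188067, Pow(-4503393, -1)) = Mul(2188067, Rational(-1, 4503393)) = Rational(-2188067, 4503393)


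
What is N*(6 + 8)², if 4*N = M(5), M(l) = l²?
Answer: 1225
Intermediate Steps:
N = 25/4 (N = (¼)*5² = (¼)*25 = 25/4 ≈ 6.2500)
N*(6 + 8)² = 25*(6 + 8)²/4 = (25/4)*14² = (25/4)*196 = 1225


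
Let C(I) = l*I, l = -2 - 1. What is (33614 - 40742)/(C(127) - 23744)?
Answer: 7128/24125 ≈ 0.29546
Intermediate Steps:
l = -3
C(I) = -3*I
(33614 - 40742)/(C(127) - 23744) = (33614 - 40742)/(-3*127 - 23744) = -7128/(-381 - 23744) = -7128/(-24125) = -7128*(-1/24125) = 7128/24125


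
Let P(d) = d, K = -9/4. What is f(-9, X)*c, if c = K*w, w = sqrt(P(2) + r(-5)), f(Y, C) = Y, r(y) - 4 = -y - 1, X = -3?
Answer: 81*sqrt(10)/4 ≈ 64.036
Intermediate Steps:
K = -9/4 (K = -9*1/4 = -9/4 ≈ -2.2500)
r(y) = 3 - y (r(y) = 4 + (-y - 1) = 4 + (-1 - y) = 3 - y)
w = sqrt(10) (w = sqrt(2 + (3 - 1*(-5))) = sqrt(2 + (3 + 5)) = sqrt(2 + 8) = sqrt(10) ≈ 3.1623)
c = -9*sqrt(10)/4 ≈ -7.1151
f(-9, X)*c = -(-81)*sqrt(10)/4 = 81*sqrt(10)/4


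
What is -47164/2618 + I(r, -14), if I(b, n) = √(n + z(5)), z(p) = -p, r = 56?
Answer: -23582/1309 + I*√19 ≈ -18.015 + 4.3589*I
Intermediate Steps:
I(b, n) = √(-5 + n) (I(b, n) = √(n - 1*5) = √(n - 5) = √(-5 + n))
-47164/2618 + I(r, -14) = -47164/2618 + √(-5 - 14) = -47164*1/2618 + √(-19) = -23582/1309 + I*√19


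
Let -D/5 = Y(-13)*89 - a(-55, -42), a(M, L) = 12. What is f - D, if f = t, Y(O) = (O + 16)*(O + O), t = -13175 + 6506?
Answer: -41439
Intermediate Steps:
t = -6669
Y(O) = 2*O*(16 + O) (Y(O) = (16 + O)*(2*O) = 2*O*(16 + O))
f = -6669
D = 34770 (D = -5*((2*(-13)*(16 - 13))*89 - 1*12) = -5*((2*(-13)*3)*89 - 12) = -5*(-78*89 - 12) = -5*(-6942 - 12) = -5*(-6954) = 34770)
f - D = -6669 - 1*34770 = -6669 - 34770 = -41439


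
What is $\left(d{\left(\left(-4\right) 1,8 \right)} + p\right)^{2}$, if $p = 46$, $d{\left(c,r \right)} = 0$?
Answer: $2116$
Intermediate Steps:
$\left(d{\left(\left(-4\right) 1,8 \right)} + p\right)^{2} = \left(0 + 46\right)^{2} = 46^{2} = 2116$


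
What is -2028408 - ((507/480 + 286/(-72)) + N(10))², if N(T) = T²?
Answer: -4225651148401/2073600 ≈ -2.0378e+6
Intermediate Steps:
-2028408 - ((507/480 + 286/(-72)) + N(10))² = -2028408 - ((507/480 + 286/(-72)) + 10²)² = -2028408 - ((507*(1/480) + 286*(-1/72)) + 100)² = -2028408 - ((169/160 - 143/36) + 100)² = -2028408 - (-4199/1440 + 100)² = -2028408 - (139801/1440)² = -2028408 - 1*19544319601/2073600 = -2028408 - 19544319601/2073600 = -4225651148401/2073600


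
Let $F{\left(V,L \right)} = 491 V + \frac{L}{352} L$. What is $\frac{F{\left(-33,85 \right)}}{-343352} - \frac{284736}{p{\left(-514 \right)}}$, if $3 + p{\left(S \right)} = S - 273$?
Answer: $\frac{17208832823917}{47739662080} \approx 360.47$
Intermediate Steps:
$p{\left(S \right)} = -276 + S$ ($p{\left(S \right)} = -3 + \left(S - 273\right) = -3 + \left(-273 + S\right) = -276 + S$)
$F{\left(V,L \right)} = 491 V + \frac{L^{2}}{352}$ ($F{\left(V,L \right)} = 491 V + L \frac{1}{352} L = 491 V + \frac{L}{352} L = 491 V + \frac{L^{2}}{352}$)
$\frac{F{\left(-33,85 \right)}}{-343352} - \frac{284736}{p{\left(-514 \right)}} = \frac{491 \left(-33\right) + \frac{85^{2}}{352}}{-343352} - \frac{284736}{-276 - 514} = \left(-16203 + \frac{1}{352} \cdot 7225\right) \left(- \frac{1}{343352}\right) - \frac{284736}{-790} = \left(-16203 + \frac{7225}{352}\right) \left(- \frac{1}{343352}\right) - - \frac{142368}{395} = \left(- \frac{5696231}{352}\right) \left(- \frac{1}{343352}\right) + \frac{142368}{395} = \frac{5696231}{120859904} + \frac{142368}{395} = \frac{17208832823917}{47739662080}$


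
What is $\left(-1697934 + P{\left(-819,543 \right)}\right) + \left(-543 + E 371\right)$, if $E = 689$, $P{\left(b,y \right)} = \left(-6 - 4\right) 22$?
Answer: $-1443078$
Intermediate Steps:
$P{\left(b,y \right)} = -220$ ($P{\left(b,y \right)} = \left(-10\right) 22 = -220$)
$\left(-1697934 + P{\left(-819,543 \right)}\right) + \left(-543 + E 371\right) = \left(-1697934 - 220\right) + \left(-543 + 689 \cdot 371\right) = -1698154 + \left(-543 + 255619\right) = -1698154 + 255076 = -1443078$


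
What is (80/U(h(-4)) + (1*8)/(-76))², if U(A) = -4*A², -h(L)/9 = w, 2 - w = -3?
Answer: 784996/59213025 ≈ 0.013257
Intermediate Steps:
w = 5 (w = 2 - 1*(-3) = 2 + 3 = 5)
h(L) = -45 (h(L) = -9*5 = -45)
(80/U(h(-4)) + (1*8)/(-76))² = (80/((-4*(-45)²)) + (1*8)/(-76))² = (80/((-4*2025)) + 8*(-1/76))² = (80/(-8100) - 2/19)² = (80*(-1/8100) - 2/19)² = (-4/405 - 2/19)² = (-886/7695)² = 784996/59213025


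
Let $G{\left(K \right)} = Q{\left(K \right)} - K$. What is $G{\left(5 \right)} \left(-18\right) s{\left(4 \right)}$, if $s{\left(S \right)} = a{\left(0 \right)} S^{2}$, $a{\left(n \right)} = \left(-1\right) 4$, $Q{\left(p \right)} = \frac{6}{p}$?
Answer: $- \frac{21888}{5} \approx -4377.6$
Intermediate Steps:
$a{\left(n \right)} = -4$
$s{\left(S \right)} = - 4 S^{2}$
$G{\left(K \right)} = - K + \frac{6}{K}$ ($G{\left(K \right)} = \frac{6}{K} - K = - K + \frac{6}{K}$)
$G{\left(5 \right)} \left(-18\right) s{\left(4 \right)} = \left(\left(-1\right) 5 + \frac{6}{5}\right) \left(-18\right) \left(- 4 \cdot 4^{2}\right) = \left(-5 + 6 \cdot \frac{1}{5}\right) \left(-18\right) \left(\left(-4\right) 16\right) = \left(-5 + \frac{6}{5}\right) \left(-18\right) \left(-64\right) = \left(- \frac{19}{5}\right) \left(-18\right) \left(-64\right) = \frac{342}{5} \left(-64\right) = - \frac{21888}{5}$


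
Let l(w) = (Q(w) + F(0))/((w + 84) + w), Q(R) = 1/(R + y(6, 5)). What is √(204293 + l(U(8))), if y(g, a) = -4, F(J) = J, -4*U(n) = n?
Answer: √2941819170/120 ≈ 451.99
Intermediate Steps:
U(n) = -n/4
Q(R) = 1/(-4 + R) (Q(R) = 1/(R - 4) = 1/(-4 + R))
l(w) = 1/((-4 + w)*(84 + 2*w)) (l(w) = (1/(-4 + w) + 0)/((w + 84) + w) = 1/((-4 + w)*((84 + w) + w)) = 1/((-4 + w)*(84 + 2*w)))
√(204293 + l(U(8))) = √(204293 + 1/(2*(-4 - ¼*8)*(42 - ¼*8))) = √(204293 + 1/(2*(-4 - 2)*(42 - 2))) = √(204293 + (½)/(-6*40)) = √(204293 + (½)*(-⅙)*(1/40)) = √(204293 - 1/480) = √(98060639/480) = √2941819170/120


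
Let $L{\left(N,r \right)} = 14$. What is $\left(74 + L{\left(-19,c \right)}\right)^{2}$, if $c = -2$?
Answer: $7744$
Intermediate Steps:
$\left(74 + L{\left(-19,c \right)}\right)^{2} = \left(74 + 14\right)^{2} = 88^{2} = 7744$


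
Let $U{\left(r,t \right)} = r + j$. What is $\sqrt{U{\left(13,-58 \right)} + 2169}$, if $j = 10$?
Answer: $4 \sqrt{137} \approx 46.819$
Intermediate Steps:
$U{\left(r,t \right)} = 10 + r$ ($U{\left(r,t \right)} = r + 10 = 10 + r$)
$\sqrt{U{\left(13,-58 \right)} + 2169} = \sqrt{\left(10 + 13\right) + 2169} = \sqrt{23 + 2169} = \sqrt{2192} = 4 \sqrt{137}$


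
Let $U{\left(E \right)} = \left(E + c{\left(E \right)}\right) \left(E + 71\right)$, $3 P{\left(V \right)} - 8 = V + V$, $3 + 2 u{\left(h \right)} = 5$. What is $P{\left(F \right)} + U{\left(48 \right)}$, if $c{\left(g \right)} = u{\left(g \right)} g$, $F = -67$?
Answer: $11382$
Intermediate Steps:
$u{\left(h \right)} = 1$ ($u{\left(h \right)} = - \frac{3}{2} + \frac{1}{2} \cdot 5 = - \frac{3}{2} + \frac{5}{2} = 1$)
$c{\left(g \right)} = g$ ($c{\left(g \right)} = 1 g = g$)
$P{\left(V \right)} = \frac{8}{3} + \frac{2 V}{3}$ ($P{\left(V \right)} = \frac{8}{3} + \frac{V + V}{3} = \frac{8}{3} + \frac{2 V}{3}$)
$U{\left(E \right)} = 2 E \left(71 + E\right)$ ($U{\left(E \right)} = \left(E + E\right) \left(E + 71\right) = 2 E \left(71 + E\right)$)
$P{\left(F \right)} + U{\left(48 \right)} = \left(\frac{8}{3} + \frac{2}{3} \left(-67\right)\right) + 2 \cdot 48 \left(71 + 48\right) = \left(\frac{8}{3} - \frac{134}{3}\right) + 2 \cdot 48 \cdot 119 = -42 + 11424 = 11382$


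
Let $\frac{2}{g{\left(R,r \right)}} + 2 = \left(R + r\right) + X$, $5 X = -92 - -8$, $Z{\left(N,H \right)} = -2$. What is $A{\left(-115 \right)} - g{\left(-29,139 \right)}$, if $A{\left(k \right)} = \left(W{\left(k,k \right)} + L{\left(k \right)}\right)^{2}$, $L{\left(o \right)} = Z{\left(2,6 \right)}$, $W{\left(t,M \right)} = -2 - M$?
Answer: $\frac{2809183}{228} \approx 12321.0$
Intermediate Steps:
$X = - \frac{84}{5}$ ($X = \frac{-92 - -8}{5} = \frac{-92 + 8}{5} = \frac{1}{5} \left(-84\right) = - \frac{84}{5} \approx -16.8$)
$L{\left(o \right)} = -2$
$A{\left(k \right)} = \left(-4 - k\right)^{2}$ ($A{\left(k \right)} = \left(\left(-2 - k\right) - 2\right)^{2} = \left(-4 - k\right)^{2}$)
$g{\left(R,r \right)} = \frac{2}{- \frac{94}{5} + R + r}$ ($g{\left(R,r \right)} = \frac{2}{-2 - \left(\frac{84}{5} - R - r\right)} = \frac{2}{-2 + \left(- \frac{84}{5} + R + r\right)} = \frac{2}{- \frac{94}{5} + R + r}$)
$A{\left(-115 \right)} - g{\left(-29,139 \right)} = \left(4 - 115\right)^{2} - \frac{10}{-94 + 5 \left(-29\right) + 5 \cdot 139} = \left(-111\right)^{2} - \frac{10}{-94 - 145 + 695} = 12321 - \frac{10}{456} = 12321 - 10 \cdot \frac{1}{456} = 12321 - \frac{5}{228} = \frac{2809183}{228}$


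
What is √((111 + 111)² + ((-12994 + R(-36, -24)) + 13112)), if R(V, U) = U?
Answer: √49378 ≈ 222.21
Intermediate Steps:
√((111 + 111)² + ((-12994 + R(-36, -24)) + 13112)) = √((111 + 111)² + ((-12994 - 24) + 13112)) = √(222² + (-13018 + 13112)) = √(49284 + 94) = √49378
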